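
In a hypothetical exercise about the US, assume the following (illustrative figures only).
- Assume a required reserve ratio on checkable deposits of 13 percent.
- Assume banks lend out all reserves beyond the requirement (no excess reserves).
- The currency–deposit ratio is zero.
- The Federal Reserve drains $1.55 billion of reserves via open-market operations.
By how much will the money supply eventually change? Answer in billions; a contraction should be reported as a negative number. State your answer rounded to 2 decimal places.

-11.92 billion

The simple money multiplier is m = 1/rr = 1/0.13 ≈ 7.6923.
An open-market sale reduces the monetary base by 1.55 billion, so ΔM = m × ΔMB = 7.6923 × (−1.55) ≈ -11.9231 billion.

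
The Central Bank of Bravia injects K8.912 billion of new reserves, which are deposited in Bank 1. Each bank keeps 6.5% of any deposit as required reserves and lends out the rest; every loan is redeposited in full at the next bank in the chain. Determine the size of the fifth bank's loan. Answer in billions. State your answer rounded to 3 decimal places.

K6.368 billion

Each bank lends a fraction (1 − rr) = 0.9350 of the deposit it receives, so Bank 5 receives 8.912·0.9350^4 and lends 8.912·0.9350^5 ≈ 6.3684 billion.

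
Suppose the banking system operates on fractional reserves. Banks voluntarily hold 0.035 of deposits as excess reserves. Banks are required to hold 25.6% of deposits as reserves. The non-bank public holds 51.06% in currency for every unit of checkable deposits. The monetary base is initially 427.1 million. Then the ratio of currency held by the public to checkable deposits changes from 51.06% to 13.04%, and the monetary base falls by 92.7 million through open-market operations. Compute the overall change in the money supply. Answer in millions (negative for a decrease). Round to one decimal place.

92.2 million

Before: m₁ = (1 + 0.5106) / (0.256 + 0.035 + 0.5106) ≈ 1.88448, MB₁ = 427.1, so M₁ = 1.88448 × 427.1 ≈ 804.8614 million.
After: m₂ = (1 + 0.1304) / (0.256 + 0.035 + 0.1304) ≈ 2.68249, MB₂ = 427.1 − 92.7 = 334.4, so M₂ = 2.68249 × 334.4 ≈ 897.0247 million.
ΔM = M₂ − M₁ = 897.0247 − 804.8614 = 92.1633 million.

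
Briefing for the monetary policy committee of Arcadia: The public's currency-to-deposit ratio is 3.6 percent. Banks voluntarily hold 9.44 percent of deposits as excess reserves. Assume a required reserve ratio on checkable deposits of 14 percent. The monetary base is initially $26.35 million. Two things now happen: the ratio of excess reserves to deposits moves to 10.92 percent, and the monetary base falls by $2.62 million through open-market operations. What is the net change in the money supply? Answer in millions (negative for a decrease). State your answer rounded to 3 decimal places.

Before: m₁ = (1 + 0.036) / (0.14 + 0.0944 + 0.036) ≈ 3.831361, MB₁ = 26.35, so M₁ = 3.831361 × 26.35 ≈ 100.9564 million.
After: m₂ = (1 + 0.036) / (0.14 + 0.1092 + 0.036) ≈ 3.632539, MB₂ = 26.35 − 2.62 = 23.73, so M₂ = 3.632539 × 23.73 ≈ 86.2002 million.
ΔM = M₂ − M₁ = 86.2002 − 100.9564 = -14.7562 million.

-14.756 million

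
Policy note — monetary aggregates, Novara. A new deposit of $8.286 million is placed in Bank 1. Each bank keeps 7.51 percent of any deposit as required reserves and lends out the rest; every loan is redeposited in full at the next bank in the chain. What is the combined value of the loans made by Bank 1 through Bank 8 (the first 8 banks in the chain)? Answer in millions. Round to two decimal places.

Bank i lends (1 − rr)^i of the original deposit: Bank 1 lends 8.286·0.9249 ≈ 7.6637, Bank 2 lends 8.286·0.9249² ≈ 7.0882, and so on.
Summing a geometric series: total = 8.286·[0.9249·(1 − 0.9249^8) / (1 − 0.9249)] ≈ 47.4009 million.

$47.40 million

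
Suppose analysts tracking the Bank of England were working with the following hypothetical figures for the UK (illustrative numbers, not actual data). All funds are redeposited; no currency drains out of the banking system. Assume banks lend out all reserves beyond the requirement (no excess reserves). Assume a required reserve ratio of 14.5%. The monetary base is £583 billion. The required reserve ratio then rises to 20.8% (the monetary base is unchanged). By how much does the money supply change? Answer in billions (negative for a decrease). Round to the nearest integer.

-1218 billion

Initially m₁ = 1 / (0.145) ≈ 6.8966, so M₁ = 6.8966 × 583 = 4020.7178 billion.
After the change m₂ = 1 / (0.208) ≈ 4.8077, so M₂ = 4.8077 × 583 = 2802.8891 billion.
ΔM = M₂ − M₁ = 2802.8891 − 4020.7178 = -1217.8287 billion.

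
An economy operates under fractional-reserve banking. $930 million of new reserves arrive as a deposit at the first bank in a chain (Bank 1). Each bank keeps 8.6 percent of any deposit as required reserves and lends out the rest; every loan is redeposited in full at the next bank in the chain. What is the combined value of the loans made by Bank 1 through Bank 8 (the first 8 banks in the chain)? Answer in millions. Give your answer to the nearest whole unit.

$5070 million

Bank i lends (1 − rr)^i of the original deposit: Bank 1 lends 930·0.9140 = 850.0200, Bank 2 lends 930·0.9140² ≈ 776.9183, and so on.
Summing a geometric series: total = 930·[0.9140·(1 − 0.9140^8) / (1 − 0.9140)] ≈ 5070.0181 million.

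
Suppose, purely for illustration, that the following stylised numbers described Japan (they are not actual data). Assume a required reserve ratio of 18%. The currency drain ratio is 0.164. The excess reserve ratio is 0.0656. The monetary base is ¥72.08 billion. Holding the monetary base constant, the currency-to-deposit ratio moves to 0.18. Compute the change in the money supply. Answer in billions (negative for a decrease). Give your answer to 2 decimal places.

-4.99 billion

Initially m₁ = (1 + 0.164) / (0.18 + 0.0656 + 0.164) ≈ 2.84180, so M₁ = 2.84180 × 72.08 ≈ 204.8369 billion.
After the change m₂ = (1 + 0.18) / (0.18 + 0.0656 + 0.18) ≈ 2.77256, so M₂ = 2.77256 × 72.08 ≈ 199.8461 billion.
ΔM = M₂ − M₁ = 199.8461 − 204.8369 = -4.9908 billion.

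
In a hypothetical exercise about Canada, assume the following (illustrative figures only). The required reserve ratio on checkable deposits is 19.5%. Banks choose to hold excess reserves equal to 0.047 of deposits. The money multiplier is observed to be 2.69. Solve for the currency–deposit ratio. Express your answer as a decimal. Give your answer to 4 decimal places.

Using m = 2.69. From m = (1 + c)/(c + rr + e), rearranging gives 1 + c = m·(c + rr + e), so c·(1 − m) = m·(rr + e) − 1.
Hence c = [m·(rr + e) − 1]/(1 − m) = [2.69 × (0.195 + 0.047) − 1] / (1 − 2.69) ≈ 0.206521.

0.2065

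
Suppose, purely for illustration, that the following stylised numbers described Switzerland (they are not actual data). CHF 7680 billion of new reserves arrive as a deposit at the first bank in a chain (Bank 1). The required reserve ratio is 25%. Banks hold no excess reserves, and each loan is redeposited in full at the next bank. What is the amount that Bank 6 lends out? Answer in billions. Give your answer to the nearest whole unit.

Each bank lends a fraction (1 − rr) = 0.7500 of the deposit it receives, so Bank 6 receives 7680·0.7500^5 and lends 7680·0.7500^6 = 1366.8750 billion.

CHF 1367 billion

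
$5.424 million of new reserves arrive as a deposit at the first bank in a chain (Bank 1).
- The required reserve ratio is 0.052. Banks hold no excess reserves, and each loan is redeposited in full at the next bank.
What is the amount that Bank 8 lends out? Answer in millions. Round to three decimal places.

$3.538 million

Each bank lends a fraction (1 − rr) = 0.9480 of the deposit it receives, so Bank 8 receives 5.424·0.9480^7 and lends 5.424·0.9480^8 ≈ 3.5382 million.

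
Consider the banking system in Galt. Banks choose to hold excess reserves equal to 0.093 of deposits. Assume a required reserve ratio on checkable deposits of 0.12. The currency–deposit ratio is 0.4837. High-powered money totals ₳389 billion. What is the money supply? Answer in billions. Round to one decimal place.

₳828.4 billion

The money multiplier is m = (1 + c) / (rr + e + c) = (1 + 0.4837) / (0.12 + 0.093 + 0.4837) ≈ 2.12961.
So M = m × MB = 2.12961 × 389 ≈ 828.4183 billion.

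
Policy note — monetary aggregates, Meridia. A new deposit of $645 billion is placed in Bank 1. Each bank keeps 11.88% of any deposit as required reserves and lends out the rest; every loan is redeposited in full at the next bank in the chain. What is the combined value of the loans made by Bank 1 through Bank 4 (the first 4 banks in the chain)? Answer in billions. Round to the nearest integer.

Bank i lends (1 − rr)^i of the original deposit: Bank 1 lends 645·0.8812 = 568.3740, Bank 2 lends 645·0.8812² ≈ 500.8512, and so on.
Summing a geometric series: total = 645·[0.8812·(1 − 0.8812^4) / (1 − 0.8812)] ≈ 1899.4929 billion.

$1899 billion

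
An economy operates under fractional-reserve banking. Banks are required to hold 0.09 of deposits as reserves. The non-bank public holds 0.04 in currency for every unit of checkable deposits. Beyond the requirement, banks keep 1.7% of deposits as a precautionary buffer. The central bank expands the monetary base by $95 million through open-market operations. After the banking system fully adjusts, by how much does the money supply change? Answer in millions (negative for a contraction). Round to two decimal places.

$672.11 million

The money multiplier is m = (1 + c) / (rr + e + c) = (1 + 0.04) / (0.09 + 0.017 + 0.04) ≈ 7.07483.
The purchase adds 95 million of base, so ΔM = m × ΔMB = 7.07483 × (+95) ≈ 672.1089 million.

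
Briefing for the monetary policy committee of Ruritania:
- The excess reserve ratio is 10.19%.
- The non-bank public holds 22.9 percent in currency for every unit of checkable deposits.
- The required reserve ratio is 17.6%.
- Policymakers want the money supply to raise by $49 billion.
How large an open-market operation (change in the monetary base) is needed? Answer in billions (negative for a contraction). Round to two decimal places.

The money multiplier is m = (1 + c) / (rr + e + c) = (1 + 0.229) / (0.176 + 0.1019 + 0.229) ≈ 2.42454.
ΔMB = ΔM / m = (+49) / 2.42454 ≈ 20.21 billion.

$20.21 billion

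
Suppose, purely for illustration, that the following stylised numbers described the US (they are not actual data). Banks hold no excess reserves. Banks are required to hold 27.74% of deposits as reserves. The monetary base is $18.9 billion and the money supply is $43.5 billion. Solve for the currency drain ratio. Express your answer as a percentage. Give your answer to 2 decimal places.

27.78%

Using m = M/MB = 43.5/18.9 ≈ 2.301587. From m = (1 + c)/(c + rr + e), rearranging gives 1 + c = m·(c + rr + e), so c·(1 − m) = m·(rr + e) − 1.
Hence c = [m·(rr + e) − 1]/(1 − m) = [2.301587 × (0.2774 + 0) − 1] / (1 − 2.301587) ≈ 0.277768.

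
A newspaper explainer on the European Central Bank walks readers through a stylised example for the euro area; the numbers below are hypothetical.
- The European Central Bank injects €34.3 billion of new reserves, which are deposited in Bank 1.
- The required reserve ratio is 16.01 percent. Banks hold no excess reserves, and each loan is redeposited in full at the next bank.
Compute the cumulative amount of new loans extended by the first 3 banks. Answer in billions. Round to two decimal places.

€73.33 billion

Bank i lends (1 − rr)^i of the original deposit: Bank 1 lends 34.3·0.8399 ≈ 28.8086, Bank 2 lends 34.3·0.8399² ≈ 24.1963, and so on.
Summing a geometric series: total = 34.3·[0.8399·(1 − 0.8399^3) / (1 − 0.8399)] ≈ 73.3274 billion.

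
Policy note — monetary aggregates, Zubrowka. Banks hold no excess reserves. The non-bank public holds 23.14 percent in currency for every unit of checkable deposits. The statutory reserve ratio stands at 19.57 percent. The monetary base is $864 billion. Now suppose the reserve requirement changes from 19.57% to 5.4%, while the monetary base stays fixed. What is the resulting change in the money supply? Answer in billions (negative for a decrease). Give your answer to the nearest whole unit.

Initially m₁ = (1 + 0.2314) / (0.1957 + 0.2314) ≈ 2.8832, so M₁ = 2.8832 × 864 = 2491.0848 billion.
After the change m₂ = (1 + 0.2314) / (0.054 + 0.2314) ≈ 4.3146, so M₂ = 4.3146 × 864 = 3727.8144 billion.
ΔM = M₂ − M₁ = 3727.8144 − 2491.0848 = 1236.7296 billion.

$1237 billion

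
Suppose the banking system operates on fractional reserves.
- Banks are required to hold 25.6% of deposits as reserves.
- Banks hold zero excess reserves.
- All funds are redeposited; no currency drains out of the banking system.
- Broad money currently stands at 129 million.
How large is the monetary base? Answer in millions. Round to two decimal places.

With no currency drain and no excess reserves, the money multiplier is m = 1/rr = 1/0.256 = 3.906250.
The monetary base is MB = M / m = 129 / 3.906250 = 33.024 million.

33.02 million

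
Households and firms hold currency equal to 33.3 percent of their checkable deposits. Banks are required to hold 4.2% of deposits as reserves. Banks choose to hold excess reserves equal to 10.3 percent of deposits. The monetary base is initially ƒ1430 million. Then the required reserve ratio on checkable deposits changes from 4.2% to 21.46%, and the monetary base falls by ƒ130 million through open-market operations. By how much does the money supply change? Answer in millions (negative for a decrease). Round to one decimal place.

-1324.3 million

Before: m₁ = (1 + 0.333) / (0.042 + 0.103 + 0.333) ≈ 2.788703, MB₁ = 1430, so M₁ = 2.788703 × 1430 ≈ 3987.8453 million.
After: m₂ = (1 + 0.333) / (0.2146 + 0.103 + 0.333) ≈ 2.048878, MB₂ = 1430 − 130 = 1300, so M₂ = 2.048878 × 1300 = 2663.5414 million.
ΔM = M₂ − M₁ = 2663.5414 − 3987.8453 = -1324.3039 million.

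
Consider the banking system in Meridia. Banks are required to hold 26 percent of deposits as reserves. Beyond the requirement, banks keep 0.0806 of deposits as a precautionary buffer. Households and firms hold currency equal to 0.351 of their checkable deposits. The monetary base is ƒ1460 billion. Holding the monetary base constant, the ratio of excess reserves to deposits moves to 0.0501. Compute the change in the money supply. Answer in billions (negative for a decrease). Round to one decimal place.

ƒ131.6 billion

Initially m₁ = (1 + 0.351) / (0.26 + 0.0806 + 0.351) ≈ 1.953441, so M₁ = 1.953441 × 1460 ≈ 2852.0239 billion.
After the change m₂ = (1 + 0.351) / (0.26 + 0.0501 + 0.351) ≈ 2.043564, so M₂ = 2.043564 × 1460 ≈ 2983.6034 billion.
ΔM = M₂ − M₁ = 2983.6034 − 2852.0239 = 131.5795 billion.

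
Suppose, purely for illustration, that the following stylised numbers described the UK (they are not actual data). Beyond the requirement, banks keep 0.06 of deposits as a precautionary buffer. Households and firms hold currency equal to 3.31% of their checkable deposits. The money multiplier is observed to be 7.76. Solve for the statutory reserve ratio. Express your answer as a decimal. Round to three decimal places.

Using m = 7.76. Since m = (1 + c)/(c + rr + e), the denominator satisfies c + rr + e = (1 + c)/m = (1 + 0.0331) / 7.76 ≈ 0.133131.
With c = 0.0331 and e = 0.06, the statutory reserve ratio is 0.133131 − 0.0331 − 0.06 = 0.040031.

0.040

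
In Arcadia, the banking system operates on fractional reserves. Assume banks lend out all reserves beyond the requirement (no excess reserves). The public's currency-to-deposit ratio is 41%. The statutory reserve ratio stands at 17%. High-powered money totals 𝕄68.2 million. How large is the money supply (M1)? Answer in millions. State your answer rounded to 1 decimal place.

The money multiplier is m = (1 + c) / (rr + c) = (1 + 0.41) / (0.17 + 0.41) ≈ 2.4310.
So M = m × MB = 2.4310 × 68.2 = 165.7942 million.

𝕄165.8 million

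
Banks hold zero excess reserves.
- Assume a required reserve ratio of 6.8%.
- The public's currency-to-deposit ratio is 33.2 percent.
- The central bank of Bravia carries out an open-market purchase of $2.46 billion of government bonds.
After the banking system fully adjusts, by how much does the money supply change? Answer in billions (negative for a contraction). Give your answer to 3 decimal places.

$8.192 billion

The money multiplier is m = (1 + c) / (rr + c) = (1 + 0.332) / (0.068 + 0.332) = 3.33.
The purchase adds 2.46 billion of base, so ΔM = m × ΔMB = 3.33 × (+2.46) = 8.1918 billion.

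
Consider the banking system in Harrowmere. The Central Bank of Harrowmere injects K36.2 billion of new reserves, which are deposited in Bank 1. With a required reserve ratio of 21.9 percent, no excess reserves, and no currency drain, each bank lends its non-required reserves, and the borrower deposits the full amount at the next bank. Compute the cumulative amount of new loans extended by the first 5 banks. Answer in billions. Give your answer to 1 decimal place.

K91.6 billion

Bank i lends (1 − rr)^i of the original deposit: Bank 1 lends 36.2·0.7810 = 28.2722, Bank 2 lends 36.2·0.7810² ≈ 22.0806, and so on.
Summing a geometric series: total = 36.2·[0.7810·(1 − 0.7810^5) / (1 − 0.7810)] ≈ 91.5848 billion.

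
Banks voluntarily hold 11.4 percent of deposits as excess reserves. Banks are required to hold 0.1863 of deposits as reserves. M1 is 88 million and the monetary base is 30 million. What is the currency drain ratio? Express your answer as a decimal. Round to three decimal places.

0.062

Using m = M/MB = 88/30 ≈ 2.933333. From m = (1 + c)/(c + rr + e), rearranging gives 1 + c = m·(c + rr + e), so c·(1 − m) = m·(rr + e) − 1.
Hence c = [m·(rr + e) − 1]/(1 − m) = [2.933333 × (0.1863 + 0.114) − 1] / (1 − 2.933333) ≈ 0.061614.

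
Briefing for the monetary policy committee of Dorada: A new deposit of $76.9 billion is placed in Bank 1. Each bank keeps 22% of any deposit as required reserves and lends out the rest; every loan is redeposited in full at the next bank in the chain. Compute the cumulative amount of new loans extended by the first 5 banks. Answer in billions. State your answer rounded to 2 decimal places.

$193.93 billion

Bank i lends (1 − rr)^i of the original deposit: Bank 1 lends 76.9·0.7800 = 59.9820, Bank 2 lends 76.9·0.7800² ≈ 46.7860, and so on.
Summing a geometric series: total = 76.9·[0.7800·(1 − 0.7800^5) / (1 − 0.7800)] ≈ 193.9280 billion.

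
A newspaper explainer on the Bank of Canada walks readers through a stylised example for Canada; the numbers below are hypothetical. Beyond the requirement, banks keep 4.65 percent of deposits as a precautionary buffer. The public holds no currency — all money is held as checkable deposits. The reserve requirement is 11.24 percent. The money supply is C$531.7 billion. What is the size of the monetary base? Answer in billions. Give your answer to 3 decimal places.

The money multiplier is m = 1 / (rr + e) = 1 / (0.1124 + 0.0465) ≈ 6.2932662.
MB = M / m = 531.7 / 6.2932662 ≈ 84.4871 billion.

C$84.487 billion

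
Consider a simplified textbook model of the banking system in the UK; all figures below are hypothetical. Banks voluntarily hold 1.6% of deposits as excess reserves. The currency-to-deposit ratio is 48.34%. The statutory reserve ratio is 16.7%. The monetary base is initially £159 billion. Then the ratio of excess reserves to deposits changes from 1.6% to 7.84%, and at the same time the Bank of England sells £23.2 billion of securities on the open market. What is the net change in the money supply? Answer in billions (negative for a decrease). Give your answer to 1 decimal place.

Before: m₁ = (1 + 0.4834) / (0.167 + 0.016 + 0.4834) ≈ 2.22599, MB₁ = 159, so M₁ = 2.22599 × 159 ≈ 353.9324 billion.
After: m₂ = (1 + 0.4834) / (0.167 + 0.0784 + 0.4834) ≈ 2.03540, MB₂ = 159 − 23.2 = 135.8, so M₂ = 2.03540 × 135.8 ≈ 276.4073 billion.
ΔM = M₂ − M₁ = 276.4073 − 353.9324 = -77.5251 billion.

-77.5 billion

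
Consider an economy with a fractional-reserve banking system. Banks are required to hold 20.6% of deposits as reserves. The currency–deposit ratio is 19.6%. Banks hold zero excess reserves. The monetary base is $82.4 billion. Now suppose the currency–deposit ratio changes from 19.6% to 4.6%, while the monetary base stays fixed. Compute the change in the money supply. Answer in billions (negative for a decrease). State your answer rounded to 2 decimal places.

$96.88 billion

Initially m₁ = (1 + 0.196) / (0.206 + 0.196) ≈ 2.97512, so M₁ = 2.97512 × 82.4 ≈ 245.1499 billion.
After the change m₂ = (1 + 0.046) / (0.206 + 0.046) ≈ 4.15079, so M₂ = 4.15079 × 82.4 ≈ 342.0251 billion.
ΔM = M₂ − M₁ = 342.0251 − 245.1499 = 96.8752 billion.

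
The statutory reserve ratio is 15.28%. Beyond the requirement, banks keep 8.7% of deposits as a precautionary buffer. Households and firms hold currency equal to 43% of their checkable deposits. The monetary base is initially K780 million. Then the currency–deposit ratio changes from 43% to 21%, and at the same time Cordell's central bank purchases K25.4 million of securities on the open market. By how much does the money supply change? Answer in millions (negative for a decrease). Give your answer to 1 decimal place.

K501.3 million

Before: m₁ = (1 + 0.43) / (0.1528 + 0.087 + 0.43) ≈ 2.13497, MB₁ = 780, so M₁ = 2.13497 × 780 = 1665.2766 million.
After: m₂ = (1 + 0.21) / (0.1528 + 0.087 + 0.21) ≈ 2.69008, MB₂ = 780 + 25.4 = 805.4, so M₂ = 2.69008 × 805.4 ≈ 2166.5904 million.
ΔM = M₂ − M₁ = 2166.5904 − 1665.2766 = 501.3138 million.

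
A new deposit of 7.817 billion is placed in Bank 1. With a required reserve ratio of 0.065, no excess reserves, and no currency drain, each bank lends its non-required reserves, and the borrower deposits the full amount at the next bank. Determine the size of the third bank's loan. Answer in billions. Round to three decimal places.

6.390 billion

Each bank lends a fraction (1 − rr) = 0.9350 of the deposit it receives, so Bank 3 receives 7.817·0.9350^2 and lends 7.817·0.9350^3 ≈ 6.3896 billion.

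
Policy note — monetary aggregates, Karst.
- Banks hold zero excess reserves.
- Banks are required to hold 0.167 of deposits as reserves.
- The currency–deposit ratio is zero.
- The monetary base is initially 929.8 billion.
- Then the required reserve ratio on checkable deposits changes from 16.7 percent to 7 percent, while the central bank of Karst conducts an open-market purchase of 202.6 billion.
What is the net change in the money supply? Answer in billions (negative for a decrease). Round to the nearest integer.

10609 billion

Before: m₁ = 1 / (0.167) ≈ 5.98802, MB₁ = 929.8, so M₁ = 5.98802 × 929.8 ≈ 5567.661 billion.
After: m₂ = 1 / (0.07) ≈ 14.28571, MB₂ = 929.8 + 202.6 = 1132.4, so M₂ = 14.28571 × 1132.4 ≈ 16177.138 billion.
ΔM = M₂ − M₁ = 16177.138 − 5567.661 = 10609.477 billion.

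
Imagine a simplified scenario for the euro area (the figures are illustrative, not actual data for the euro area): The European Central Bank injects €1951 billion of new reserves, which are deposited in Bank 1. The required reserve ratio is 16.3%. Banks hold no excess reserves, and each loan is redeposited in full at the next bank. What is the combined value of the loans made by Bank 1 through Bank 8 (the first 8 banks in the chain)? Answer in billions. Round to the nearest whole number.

Bank i lends (1 − rr)^i of the original deposit: Bank 1 lends 1951·0.8370 = 1632.9870, Bank 2 lends 1951·0.8370² ≈ 1366.8101, and so on.
Summing a geometric series: total = 1951·[0.8370·(1 − 0.8370^8) / (1 − 0.8370)] ≈ 7605.0948 billion.

€7605 billion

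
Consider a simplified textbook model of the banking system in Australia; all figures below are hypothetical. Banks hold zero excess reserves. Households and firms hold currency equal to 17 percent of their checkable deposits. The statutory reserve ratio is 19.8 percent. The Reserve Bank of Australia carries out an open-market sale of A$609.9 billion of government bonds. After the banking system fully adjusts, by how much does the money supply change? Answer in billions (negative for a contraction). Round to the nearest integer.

-1939 billion

The money multiplier is m = (1 + c) / (rr + c) = (1 + 0.17) / (0.198 + 0.17) ≈ 3.1793.
The sale removes 609.9 billion of base, so ΔM = m × ΔMB = 3.1793 × (−609.9) ≈ -1939.0551 billion.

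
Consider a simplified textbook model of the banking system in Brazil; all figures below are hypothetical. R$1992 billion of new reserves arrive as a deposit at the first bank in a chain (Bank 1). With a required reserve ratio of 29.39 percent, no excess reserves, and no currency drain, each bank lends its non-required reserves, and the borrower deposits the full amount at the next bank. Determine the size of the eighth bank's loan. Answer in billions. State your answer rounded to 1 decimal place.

Each bank lends a fraction (1 − rr) = 0.7061 of the deposit it receives, so Bank 8 receives 1992·0.7061^7 and lends 1992·0.7061^8 ≈ 123.0889 billion.

R$123.1 billion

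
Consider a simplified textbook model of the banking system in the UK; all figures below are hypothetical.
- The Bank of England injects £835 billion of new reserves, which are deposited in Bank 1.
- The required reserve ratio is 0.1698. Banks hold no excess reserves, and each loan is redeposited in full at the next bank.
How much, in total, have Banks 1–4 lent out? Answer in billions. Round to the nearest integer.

£2143 billion

Bank i lends (1 − rr)^i of the original deposit: Bank 1 lends 835·0.8302 = 693.2170, Bank 2 lends 835·0.8302² ≈ 575.5088, and so on.
Summing a geometric series: total = 835·[0.8302·(1 − 0.8302^4) / (1 − 0.8302)] ≈ 2143.1722 billion.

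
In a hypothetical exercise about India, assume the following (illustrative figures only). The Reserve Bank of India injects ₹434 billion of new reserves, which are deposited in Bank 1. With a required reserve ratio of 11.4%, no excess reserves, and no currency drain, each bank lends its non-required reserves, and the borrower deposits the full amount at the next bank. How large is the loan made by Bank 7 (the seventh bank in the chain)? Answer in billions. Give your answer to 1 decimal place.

₹186.0 billion

Each bank lends a fraction (1 − rr) = 0.8860 of the deposit it receives, so Bank 7 receives 434·0.8860^6 and lends 434·0.8860^7 ≈ 186.0055 billion.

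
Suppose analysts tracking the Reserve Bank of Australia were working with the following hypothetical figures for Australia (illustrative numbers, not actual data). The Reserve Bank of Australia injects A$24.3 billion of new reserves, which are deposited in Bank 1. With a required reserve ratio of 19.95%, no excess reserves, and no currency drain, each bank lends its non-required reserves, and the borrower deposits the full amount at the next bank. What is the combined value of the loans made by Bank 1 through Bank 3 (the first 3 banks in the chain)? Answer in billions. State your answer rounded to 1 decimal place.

A$47.5 billion

Bank i lends (1 − rr)^i of the original deposit: Bank 1 lends 24.3·0.8005 ≈ 19.4521, Bank 2 lends 24.3·0.8005² ≈ 15.5714, and so on.
Summing a geometric series: total = 24.3·[0.8005·(1 − 0.8005^3) / (1 − 0.8005)] ≈ 47.4885 billion.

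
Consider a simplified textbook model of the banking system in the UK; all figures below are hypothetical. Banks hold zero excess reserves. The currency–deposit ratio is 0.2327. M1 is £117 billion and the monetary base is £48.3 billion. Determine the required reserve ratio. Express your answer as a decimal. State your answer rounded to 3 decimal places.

0.276

Using m = M/MB = 117/48.3 ≈ 2.422360. Since m = (1 + c)/(c + rr + e), the denominator satisfies c + rr + e = (1 + c)/m = (1 + 0.2327) / 2.422360 ≈ 0.508884.
With c = 0.2327 and e = 0, the required reserve ratio is 0.508884 − 0.2327 − 0 = 0.276184.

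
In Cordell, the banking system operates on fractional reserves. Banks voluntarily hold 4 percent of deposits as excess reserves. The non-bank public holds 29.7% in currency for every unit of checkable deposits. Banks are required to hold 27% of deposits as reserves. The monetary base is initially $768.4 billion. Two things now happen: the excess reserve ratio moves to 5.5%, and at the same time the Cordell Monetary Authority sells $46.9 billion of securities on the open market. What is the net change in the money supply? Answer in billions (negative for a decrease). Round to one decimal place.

-137.4 billion

Before: m₁ = (1 + 0.297) / (0.27 + 0.04 + 0.297) ≈ 2.13674, MB₁ = 768.4, so M₁ = 2.13674 × 768.4 ≈ 1641.871 billion.
After: m₂ = (1 + 0.297) / (0.27 + 0.055 + 0.297) ≈ 2.08521, MB₂ = 768.4 − 46.9 = 721.5, so M₂ = 2.08521 × 721.5 ≈ 1504.479 billion.
ΔM = M₂ − M₁ = 1504.479 − 1641.871 = -137.392 billion.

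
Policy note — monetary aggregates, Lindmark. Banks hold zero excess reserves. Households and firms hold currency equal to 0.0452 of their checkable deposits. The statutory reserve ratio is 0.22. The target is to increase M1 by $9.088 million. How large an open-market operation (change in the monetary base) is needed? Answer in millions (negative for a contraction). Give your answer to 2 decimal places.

The money multiplier is m = (1 + c) / (rr + c) = (1 + 0.0452) / (0.22 + 0.0452) ≈ 3.9412.
ΔMB = ΔM / m = (+9.088) / 3.9412 ≈ 2.3059 million.

$2.31 million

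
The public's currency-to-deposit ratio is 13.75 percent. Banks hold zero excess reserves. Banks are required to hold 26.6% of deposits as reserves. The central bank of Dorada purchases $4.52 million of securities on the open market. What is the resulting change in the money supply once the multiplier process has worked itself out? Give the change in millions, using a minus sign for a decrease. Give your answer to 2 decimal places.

The money multiplier is m = (1 + c) / (rr + c) = (1 + 0.1375) / (0.266 + 0.1375) ≈ 2.8191.
The purchase adds 4.52 million of base, so ΔM = m × ΔMB = 2.8191 × (+4.52) ≈ 12.7423 million.

$12.74 million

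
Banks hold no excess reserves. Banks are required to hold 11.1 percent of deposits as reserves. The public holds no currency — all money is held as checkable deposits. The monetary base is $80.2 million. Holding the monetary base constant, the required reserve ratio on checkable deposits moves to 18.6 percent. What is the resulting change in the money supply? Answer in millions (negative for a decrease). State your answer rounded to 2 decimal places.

-291.34 million

Initially m₁ = 1 / (0.111) ≈ 9.00901, so M₁ = 9.00901 × 80.2 ≈ 722.5226 million.
After the change m₂ = 1 / (0.186) ≈ 5.37634, so M₂ = 5.37634 × 80.2 ≈ 431.1825 million.
ΔM = M₂ − M₁ = 431.1825 − 722.5226 = -291.3401 million.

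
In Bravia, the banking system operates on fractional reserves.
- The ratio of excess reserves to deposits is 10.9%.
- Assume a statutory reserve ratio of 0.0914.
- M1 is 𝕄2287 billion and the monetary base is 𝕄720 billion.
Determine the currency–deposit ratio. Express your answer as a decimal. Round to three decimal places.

0.167

Using m = M/MB = 2287/720 ≈ 3.176389. From m = (1 + c)/(c + rr + e), rearranging gives 1 + c = m·(c + rr + e), so c·(1 − m) = m·(rr + e) − 1.
Hence c = [m·(rr + e) − 1]/(1 − m) = [3.176389 × (0.0914 + 0.109) − 1] / (1 − 3.176389) ≈ 0.166998.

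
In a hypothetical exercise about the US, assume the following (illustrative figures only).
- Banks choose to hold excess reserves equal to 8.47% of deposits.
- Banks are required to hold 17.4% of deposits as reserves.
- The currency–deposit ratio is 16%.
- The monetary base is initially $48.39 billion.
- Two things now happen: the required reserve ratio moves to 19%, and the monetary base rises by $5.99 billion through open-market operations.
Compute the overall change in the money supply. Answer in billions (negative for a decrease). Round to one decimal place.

$11.0 billion

Before: m₁ = (1 + 0.16) / (0.174 + 0.0847 + 0.16) ≈ 2.7705, MB₁ = 48.39, so M₁ = 2.7705 × 48.39 ≈ 134.0645 billion.
After: m₂ = (1 + 0.16) / (0.19 + 0.0847 + 0.16) ≈ 2.6685, MB₂ = 48.39 + 5.99 = 54.38, so M₂ = 2.6685 × 54.38 ≈ 145.113 billion.
ΔM = M₂ − M₁ = 145.113 − 134.0645 = 11.0485 billion.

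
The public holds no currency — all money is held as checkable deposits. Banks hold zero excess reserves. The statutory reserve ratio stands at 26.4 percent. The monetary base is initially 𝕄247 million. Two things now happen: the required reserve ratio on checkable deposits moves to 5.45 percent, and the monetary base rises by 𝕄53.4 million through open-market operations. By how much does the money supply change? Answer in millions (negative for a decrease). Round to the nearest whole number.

𝕄4576 million

Before: m₁ = 1 / (0.264) ≈ 3.7879, MB₁ = 247, so M₁ = 3.7879 × 247 = 935.6113 million.
After: m₂ = 1 / (0.0545) ≈ 18.3486, MB₂ = 247 + 53.4 = 300.4, so M₂ = 18.3486 × 300.4 ≈ 5511.9194 million.
ΔM = M₂ − M₁ = 5511.9194 − 935.6113 = 4576.3081 million.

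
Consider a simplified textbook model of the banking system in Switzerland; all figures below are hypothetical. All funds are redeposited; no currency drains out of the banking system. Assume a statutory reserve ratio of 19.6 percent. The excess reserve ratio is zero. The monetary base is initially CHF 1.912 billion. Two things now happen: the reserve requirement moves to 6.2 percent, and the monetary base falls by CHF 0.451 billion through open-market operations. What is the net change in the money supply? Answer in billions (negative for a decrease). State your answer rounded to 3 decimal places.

Before: m₁ = 1 / (0.196) ≈ 5.10204, MB₁ = 1.912, so M₁ = 5.10204 × 1.912 ≈ 9.7551 billion.
After: m₂ = 1 / (0.062) ≈ 16.12903, MB₂ = 1.912 − 0.451 = 1.461, so M₂ = 16.12903 × 1.461 ≈ 23.5645 billion.
ΔM = M₂ − M₁ = 23.5645 − 9.7551 = 13.8094 billion.

CHF 13.809 billion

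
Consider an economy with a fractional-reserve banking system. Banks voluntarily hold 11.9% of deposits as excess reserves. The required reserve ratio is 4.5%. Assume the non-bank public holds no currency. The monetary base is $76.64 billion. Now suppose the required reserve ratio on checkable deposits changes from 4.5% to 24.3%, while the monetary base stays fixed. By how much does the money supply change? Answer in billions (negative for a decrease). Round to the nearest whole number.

-256 billion

Initially m₁ = 1 / (0.045 + 0.119) ≈ 6.0976, so M₁ = 6.0976 × 76.64 ≈ 467.3201 billion.
After the change m₂ = 1 / (0.243 + 0.119) ≈ 2.7624, so M₂ = 2.7624 × 76.64 ≈ 211.7103 billion.
ΔM = M₂ − M₁ = 211.7103 − 467.3201 = -255.6098 billion.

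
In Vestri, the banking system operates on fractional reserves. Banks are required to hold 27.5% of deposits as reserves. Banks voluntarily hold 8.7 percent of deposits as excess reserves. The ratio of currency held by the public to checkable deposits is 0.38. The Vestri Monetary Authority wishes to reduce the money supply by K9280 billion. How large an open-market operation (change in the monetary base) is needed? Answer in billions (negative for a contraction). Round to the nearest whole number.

-4990 billion

The money multiplier is m = (1 + c) / (rr + e + c) = (1 + 0.38) / (0.275 + 0.087 + 0.38) ≈ 1.85984.
ΔMB = ΔM / m = (−9280) / 1.85984 ≈ -4989.6765 billion.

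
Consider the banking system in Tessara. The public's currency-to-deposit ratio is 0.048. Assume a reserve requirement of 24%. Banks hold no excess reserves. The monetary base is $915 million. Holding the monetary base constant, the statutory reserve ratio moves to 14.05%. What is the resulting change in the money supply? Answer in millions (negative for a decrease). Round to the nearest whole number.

$1758 million

Initially m₁ = (1 + 0.048) / (0.24 + 0.048) ≈ 3.6389, so M₁ = 3.6389 × 915 = 3329.5935 million.
After the change m₂ = (1 + 0.048) / (0.1405 + 0.048) ≈ 5.5597, so M₂ = 5.5597 × 915 = 5087.1255 million.
ΔM = M₂ − M₁ = 5087.1255 − 3329.5935 = 1757.532 million.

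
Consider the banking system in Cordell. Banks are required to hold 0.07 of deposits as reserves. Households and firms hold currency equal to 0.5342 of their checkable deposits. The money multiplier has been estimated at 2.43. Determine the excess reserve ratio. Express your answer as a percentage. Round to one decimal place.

2.7%

Using m = 2.43. Since m = (1 + c)/(c + rr + e), the denominator satisfies c + rr + e = (1 + c)/m = (1 + 0.5342) / 2.43 ≈ 0.631358.
With c = 0.5342 and rr = 0.07, the excess reserve ratio is 0.631358 − 0.5342 − 0.07 = 0.027158.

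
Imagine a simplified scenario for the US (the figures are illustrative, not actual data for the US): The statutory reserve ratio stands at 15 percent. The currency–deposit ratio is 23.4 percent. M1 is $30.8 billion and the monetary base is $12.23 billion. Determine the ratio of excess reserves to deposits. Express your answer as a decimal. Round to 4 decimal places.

0.1060

Using m = M/MB = 30.8/12.23 ≈ 2.518397. Since m = (1 + c)/(c + rr + e), the denominator satisfies c + rr + e = (1 + c)/m = (1 + 0.234) / 2.518397 ≈ 0.489994.
With c = 0.234 and rr = 0.15, the ratio of excess reserves to deposits is 0.489994 − 0.234 − 0.15 = 0.105994.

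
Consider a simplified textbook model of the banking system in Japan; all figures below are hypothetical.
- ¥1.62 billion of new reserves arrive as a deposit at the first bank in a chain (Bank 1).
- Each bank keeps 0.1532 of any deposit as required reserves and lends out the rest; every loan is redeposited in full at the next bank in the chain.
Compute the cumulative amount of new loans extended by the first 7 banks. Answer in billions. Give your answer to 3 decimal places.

¥6.159 billion

Bank i lends (1 − rr)^i of the original deposit: Bank 1 lends 1.62·0.8468 ≈ 1.3718, Bank 2 lends 1.62·0.8468² ≈ 1.1617, and so on.
Summing a geometric series: total = 1.62·[0.8468·(1 − 0.8468^7) / (1 − 0.8468)] ≈ 6.1586 billion.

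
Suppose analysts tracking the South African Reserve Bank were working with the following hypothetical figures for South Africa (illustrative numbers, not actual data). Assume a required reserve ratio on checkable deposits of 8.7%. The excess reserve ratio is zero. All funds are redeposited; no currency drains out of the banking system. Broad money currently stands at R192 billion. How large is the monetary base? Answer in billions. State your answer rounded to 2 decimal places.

With no currency drain and no excess reserves, the money multiplier is m = 1/rr = 1/0.087 ≈ 11.494253.
The monetary base is MB = M / m = 192 / 11.494253 ≈ 16.704 billion.

R16.70 billion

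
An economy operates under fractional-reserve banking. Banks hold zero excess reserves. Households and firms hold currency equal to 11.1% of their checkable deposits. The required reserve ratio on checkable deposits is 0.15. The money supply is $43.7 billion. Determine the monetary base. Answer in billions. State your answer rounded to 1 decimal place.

$10.3 billion

The money multiplier is m = (1 + c) / (rr + c) = (1 + 0.111) / (0.15 + 0.111) ≈ 4.2567.
MB = M / m = 43.7 / 4.2567 ≈ 10.2662 billion.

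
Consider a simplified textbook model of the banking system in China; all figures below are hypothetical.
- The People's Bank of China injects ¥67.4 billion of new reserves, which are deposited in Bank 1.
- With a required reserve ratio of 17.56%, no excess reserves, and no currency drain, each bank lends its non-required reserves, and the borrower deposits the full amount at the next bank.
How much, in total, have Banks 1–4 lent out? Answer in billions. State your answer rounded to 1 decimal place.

Bank i lends (1 − rr)^i of the original deposit: Bank 1 lends 67.4·0.8244 ≈ 55.5646, Bank 2 lends 67.4·0.8244² ≈ 45.8074, and so on.
Summing a geometric series: total = 67.4·[0.8244·(1 − 0.8244^4) / (1 − 0.8244)] ≈ 170.2680 billion.

¥170.3 billion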